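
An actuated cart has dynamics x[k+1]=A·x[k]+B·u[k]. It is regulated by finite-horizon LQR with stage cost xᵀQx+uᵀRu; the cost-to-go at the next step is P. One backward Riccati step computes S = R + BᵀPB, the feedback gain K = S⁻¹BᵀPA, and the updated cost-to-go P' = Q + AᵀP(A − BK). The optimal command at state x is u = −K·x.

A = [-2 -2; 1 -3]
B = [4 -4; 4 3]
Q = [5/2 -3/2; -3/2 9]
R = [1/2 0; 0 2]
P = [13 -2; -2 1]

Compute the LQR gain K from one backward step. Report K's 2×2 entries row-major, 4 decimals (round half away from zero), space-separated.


BᵀP = [44.0000 -4.0000; -58.0000 11.0000]
S = R + BᵀPB = [1/2 0; 0 2] + [160.0000 -188.0000; -188.0000 265.0000] = [160.5000 -188.0000; -188.0000 267.0000]
BᵀPA = [-92.0000 -76.0000; 127.0000 83.0000]
K = S⁻¹·BᵀPA = [-0.0916 -0.6243; 0.4111 -0.1287]
A−BK = [0.0111 -0.0177; 0.1330 -0.1168]
AᵀP(A−BK) = [0.3557 -0.0880; -0.0880 0.2374]
P' = Q + AᵀP(A−BK) = [2.8557 -1.5880; -1.5880 9.2374]
tr(P') = 12.0931

-0.0916 -0.6243 0.4111 -0.1287


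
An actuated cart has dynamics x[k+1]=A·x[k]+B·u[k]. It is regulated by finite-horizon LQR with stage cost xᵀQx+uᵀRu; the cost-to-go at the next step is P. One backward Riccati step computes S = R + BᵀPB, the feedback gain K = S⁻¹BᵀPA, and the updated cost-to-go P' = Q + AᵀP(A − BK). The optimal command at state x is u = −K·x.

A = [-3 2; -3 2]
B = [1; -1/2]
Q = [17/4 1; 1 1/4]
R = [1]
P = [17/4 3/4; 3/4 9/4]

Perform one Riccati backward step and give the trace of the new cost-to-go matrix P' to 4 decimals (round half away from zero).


BᵀP = [3.8750 -0.3750]
S = R + BᵀPB = [1] + [4.0625] = [5.0625]
BᵀPA = [-10.5000 7.0000]
K = S⁻¹·BᵀPA = [-2.0741 1.3827]
A−BK = [-0.9259 0.6173; -4.0370 2.6914]
AᵀP(A−BK) = [50.2222 -33.4815; -33.4815 22.3210]
P' = Q + AᵀP(A−BK) = [54.4722 -32.4815; -32.4815 22.5710]
tr(P') = 77.0432

77.0432


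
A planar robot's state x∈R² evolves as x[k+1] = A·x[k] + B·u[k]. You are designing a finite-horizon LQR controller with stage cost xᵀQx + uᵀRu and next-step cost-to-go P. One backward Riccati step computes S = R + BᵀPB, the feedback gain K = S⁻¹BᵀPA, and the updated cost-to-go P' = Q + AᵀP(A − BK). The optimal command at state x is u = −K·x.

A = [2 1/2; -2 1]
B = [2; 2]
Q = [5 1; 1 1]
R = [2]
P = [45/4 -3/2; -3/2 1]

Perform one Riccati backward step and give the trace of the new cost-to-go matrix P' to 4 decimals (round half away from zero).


BᵀP = [19.5000 -1.0000]
S = R + BᵀPB = [2] + [37.0000] = [39.0000]
BᵀPA = [41.0000 8.7500]
K = S⁻¹·BᵀPA = [1.0513 0.2244]
A−BK = [-0.1026 0.0513; -4.1026 0.5513]
AᵀP(A−BK) = [17.8974 -1.4487; -1.4487 0.3494]
P' = Q + AᵀP(A−BK) = [22.8974 -0.4487; -0.4487 1.3494]
tr(P') = 24.2468

24.2468


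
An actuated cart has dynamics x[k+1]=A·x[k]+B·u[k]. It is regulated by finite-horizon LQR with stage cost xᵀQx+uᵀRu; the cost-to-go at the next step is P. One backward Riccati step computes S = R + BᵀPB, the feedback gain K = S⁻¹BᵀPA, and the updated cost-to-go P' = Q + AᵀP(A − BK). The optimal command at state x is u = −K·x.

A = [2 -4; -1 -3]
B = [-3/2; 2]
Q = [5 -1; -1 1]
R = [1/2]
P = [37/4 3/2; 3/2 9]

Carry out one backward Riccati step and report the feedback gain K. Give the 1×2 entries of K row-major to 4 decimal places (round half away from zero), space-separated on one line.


-0.7762 -0.0776

BᵀP = [-10.8750 15.7500]
S = R + BᵀPB = [1/2] + [47.8125] = [48.3125]
BᵀPA = [-37.5000 -3.7500]
K = S⁻¹·BᵀPA = [-0.7762 -0.0776]
A−BK = [0.8357 -4.1164; 0.5524 -2.8448]
AᵀP(A−BK) = [10.8926 -52.9107; -52.9107 264.7089]
P' = Q + AᵀP(A−BK) = [15.8926 -53.9107; -53.9107 265.7089]
tr(P') = 281.6016


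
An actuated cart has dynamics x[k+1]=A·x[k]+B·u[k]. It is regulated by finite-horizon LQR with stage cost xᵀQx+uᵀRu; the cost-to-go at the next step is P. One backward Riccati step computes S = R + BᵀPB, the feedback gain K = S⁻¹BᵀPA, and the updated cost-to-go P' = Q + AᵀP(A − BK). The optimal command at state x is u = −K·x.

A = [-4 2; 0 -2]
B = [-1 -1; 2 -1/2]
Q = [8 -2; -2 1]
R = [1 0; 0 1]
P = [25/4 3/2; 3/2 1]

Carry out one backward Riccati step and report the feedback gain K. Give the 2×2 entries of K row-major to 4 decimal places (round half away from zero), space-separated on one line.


BᵀP = [-3.2500 0.5000; -7.0000 -2.0000]
S = R + BᵀPB = [1 0; 0 1] + [4.2500 3.0000; 3.0000 8.0000] = [5.2500 3.0000; 3.0000 9.0000]
BᵀPA = [13.0000 -7.5000; 28.0000 -10.0000]
K = S⁻¹·BᵀPA = [0.8627 -0.9804; 2.8235 -0.7843]
A−BK = [-0.3137 0.2353; -0.3137 -0.4314]
AᵀP(A−BK) = [9.7255 -3.2941; -3.2941 1.8039]
P' = Q + AᵀP(A−BK) = [17.7255 -5.2941; -5.2941 2.8039]
tr(P') = 20.5294

0.8627 -0.9804 2.8235 -0.7843


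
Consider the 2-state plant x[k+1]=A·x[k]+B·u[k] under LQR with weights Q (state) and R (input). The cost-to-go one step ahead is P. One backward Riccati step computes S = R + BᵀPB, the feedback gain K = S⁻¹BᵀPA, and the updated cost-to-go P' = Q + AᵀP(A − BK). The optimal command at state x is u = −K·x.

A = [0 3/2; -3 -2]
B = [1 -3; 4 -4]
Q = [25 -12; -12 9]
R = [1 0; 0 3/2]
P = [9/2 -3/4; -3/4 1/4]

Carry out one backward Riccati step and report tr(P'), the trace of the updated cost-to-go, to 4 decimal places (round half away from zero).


37.1730

BᵀP = [1.5000 0.2500; -10.5000 1.2500]
S = R + BᵀPB = [1 0; 0 3/2] + [2.5000 -5.5000; -5.5000 26.5000] = [3.5000 -5.5000; -5.5000 28.0000]
BᵀPA = [-0.7500 1.7500; -3.7500 -18.2500]
K = S⁻¹·BᵀPA = [-0.6144 -0.7583; -0.2546 -0.8007]
A−BK = [-0.1494 -0.1439; -1.5609 -2.1697]
AᵀP(A−BK) = [0.8344 1.3035; 1.3035 2.3386]
P' = Q + AᵀP(A−BK) = [25.8344 -10.6965; -10.6965 11.3386]
tr(P') = 37.1730


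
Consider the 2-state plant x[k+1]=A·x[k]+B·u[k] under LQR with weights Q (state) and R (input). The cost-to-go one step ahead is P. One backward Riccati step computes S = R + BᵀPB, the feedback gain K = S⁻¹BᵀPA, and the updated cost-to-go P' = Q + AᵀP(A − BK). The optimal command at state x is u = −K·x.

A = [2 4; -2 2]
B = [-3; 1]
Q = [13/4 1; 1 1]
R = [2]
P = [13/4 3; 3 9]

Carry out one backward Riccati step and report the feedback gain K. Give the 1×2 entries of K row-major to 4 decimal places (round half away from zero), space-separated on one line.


BᵀP = [-6.7500 0.0000]
S = R + BᵀPB = [2] + [20.2500] = [22.2500]
BᵀPA = [-13.5000 -27.0000]
K = S⁻¹·BᵀPA = [-0.6067 -1.2135]
A−BK = [0.1798 0.3596; -1.3933 3.2135]
AᵀP(A−BK) = [16.8090 -38.3820; -38.3820 103.2360]
P' = Q + AᵀP(A−BK) = [20.0590 -37.3820; -37.3820 104.2360]
tr(P') = 124.2949

-0.6067 -1.2135


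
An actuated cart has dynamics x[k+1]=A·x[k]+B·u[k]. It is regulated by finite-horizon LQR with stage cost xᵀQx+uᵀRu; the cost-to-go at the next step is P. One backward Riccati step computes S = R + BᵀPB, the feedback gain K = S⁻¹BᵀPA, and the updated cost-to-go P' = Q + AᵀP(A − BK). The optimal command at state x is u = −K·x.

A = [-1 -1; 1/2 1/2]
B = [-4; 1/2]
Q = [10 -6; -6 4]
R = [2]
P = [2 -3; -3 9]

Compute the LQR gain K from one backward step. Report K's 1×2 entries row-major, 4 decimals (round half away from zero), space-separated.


0.3679 0.3679

BᵀP = [-9.5000 16.5000]
S = R + BᵀPB = [2] + [46.2500] = [48.2500]
BᵀPA = [17.7500 17.7500]
K = S⁻¹·BᵀPA = [0.3679 0.3679]
A−BK = [0.4715 0.4715; 0.3161 0.3161]
AᵀP(A−BK) = [0.7202 0.7202; 0.7202 0.7202]
P' = Q + AᵀP(A−BK) = [10.7202 -5.2798; -5.2798 4.7202]
tr(P') = 15.4404


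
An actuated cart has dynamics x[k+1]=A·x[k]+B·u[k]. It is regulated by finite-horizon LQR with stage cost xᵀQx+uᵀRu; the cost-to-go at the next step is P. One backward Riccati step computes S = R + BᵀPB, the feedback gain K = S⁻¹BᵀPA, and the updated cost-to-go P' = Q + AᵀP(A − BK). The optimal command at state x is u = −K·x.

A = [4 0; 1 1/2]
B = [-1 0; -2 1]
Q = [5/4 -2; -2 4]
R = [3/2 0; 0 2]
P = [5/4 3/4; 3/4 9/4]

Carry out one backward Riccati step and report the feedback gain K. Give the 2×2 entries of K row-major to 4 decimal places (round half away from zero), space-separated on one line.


BᵀP = [-2.7500 -5.2500; 0.7500 2.2500]
S = R + BᵀPB = [3/2 0; 0 2] + [13.2500 -5.2500; -5.2500 2.2500] = [14.7500 -5.2500; -5.2500 4.2500]
BᵀPA = [-16.2500 -2.6250; 5.2500 1.1250]
K = S⁻¹·BᵀPA = [-1.1815 -0.1495; -0.2242 0.0801]
A−BK = [2.8185 -0.1495; -1.1388 0.1210]
AᵀP(A−BK) = [10.2278 -0.2242; -0.2242 0.0801]
P' = Q + AᵀP(A−BK) = [11.4778 -2.2242; -2.2242 4.0801]
tr(P') = 15.5578

-1.1815 -0.1495 -0.2242 0.0801


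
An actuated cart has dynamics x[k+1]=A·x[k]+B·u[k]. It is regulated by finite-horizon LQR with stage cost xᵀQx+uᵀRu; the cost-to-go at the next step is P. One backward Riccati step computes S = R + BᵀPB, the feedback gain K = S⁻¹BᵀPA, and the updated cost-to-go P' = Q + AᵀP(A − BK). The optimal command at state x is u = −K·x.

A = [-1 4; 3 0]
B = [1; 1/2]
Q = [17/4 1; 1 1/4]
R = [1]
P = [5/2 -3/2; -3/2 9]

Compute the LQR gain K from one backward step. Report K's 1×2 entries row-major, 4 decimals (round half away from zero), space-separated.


BᵀP = [1.7500 3.0000]
S = R + BᵀPB = [1] + [3.2500] = [4.2500]
BᵀPA = [7.2500 7.0000]
K = S⁻¹·BᵀPA = [1.7059 1.6471]
A−BK = [-2.7059 2.3529; 2.1471 -0.8235]
AᵀP(A−BK) = [80.1324 -39.9412; -39.9412 28.4706]
P' = Q + AᵀP(A−BK) = [84.3824 -38.9412; -38.9412 28.7206]
tr(P') = 113.1029

1.7059 1.6471


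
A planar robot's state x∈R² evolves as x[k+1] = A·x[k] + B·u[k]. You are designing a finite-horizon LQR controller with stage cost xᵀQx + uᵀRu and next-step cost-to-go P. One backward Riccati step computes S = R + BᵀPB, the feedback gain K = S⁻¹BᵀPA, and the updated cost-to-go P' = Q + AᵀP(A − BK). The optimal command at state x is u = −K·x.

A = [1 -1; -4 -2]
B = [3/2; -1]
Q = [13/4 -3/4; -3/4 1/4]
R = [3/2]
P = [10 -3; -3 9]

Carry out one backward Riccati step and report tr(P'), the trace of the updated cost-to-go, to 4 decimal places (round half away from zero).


BᵀP = [18.0000 -13.5000]
S = R + BᵀPB = [3/2] + [40.5000] = [42.0000]
BᵀPA = [72.0000 9.0000]
K = S⁻¹·BᵀPA = [1.7143 0.2143]
A−BK = [-1.5714 -1.3214; -2.2857 -1.7857]
AᵀP(A−BK) = [54.5714 40.5714; 40.5714 32.0714]
P' = Q + AᵀP(A−BK) = [57.8214 39.8214; 39.8214 32.3214]
tr(P') = 90.1429

90.1429


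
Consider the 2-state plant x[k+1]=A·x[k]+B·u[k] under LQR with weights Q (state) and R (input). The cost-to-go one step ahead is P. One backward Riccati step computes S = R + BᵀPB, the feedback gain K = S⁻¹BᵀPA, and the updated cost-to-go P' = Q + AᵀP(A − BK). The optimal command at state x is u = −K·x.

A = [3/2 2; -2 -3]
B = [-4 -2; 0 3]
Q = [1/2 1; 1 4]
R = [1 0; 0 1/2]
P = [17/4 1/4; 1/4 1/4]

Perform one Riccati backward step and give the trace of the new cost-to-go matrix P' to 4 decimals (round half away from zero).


BᵀP = [-17.0000 -1.0000; -7.7500 0.2500]
S = R + BᵀPB = [1 0; 0 1/2] + [68.0000 31.0000; 31.0000 16.2500] = [69.0000 31.0000; 31.0000 16.7500]
BᵀPA = [-23.5000 -31.0000; -12.1250 -16.2500]
K = S⁻¹·BᵀPA = [-0.0911 -0.0796; -0.5552 -0.8228]
A−BK = [0.0250 0.0359; -0.3344 -0.5315]
AᵀP(A−BK) = [0.1889 0.2776; 0.2776 0.4114]
P' = Q + AᵀP(A−BK) = [0.6889 1.2776; 1.2776 4.4114]
tr(P') = 5.1003

5.1003


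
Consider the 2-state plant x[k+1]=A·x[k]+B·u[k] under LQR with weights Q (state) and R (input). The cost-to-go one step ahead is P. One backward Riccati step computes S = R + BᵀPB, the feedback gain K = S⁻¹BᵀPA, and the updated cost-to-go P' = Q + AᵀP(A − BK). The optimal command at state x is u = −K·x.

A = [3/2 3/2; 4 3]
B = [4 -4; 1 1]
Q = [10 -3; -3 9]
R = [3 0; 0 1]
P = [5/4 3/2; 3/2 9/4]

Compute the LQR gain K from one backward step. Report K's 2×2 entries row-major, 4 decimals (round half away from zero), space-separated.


1.1683 0.9159 0.0433 -0.0216

BᵀP = [6.5000 8.2500; -3.5000 -3.7500]
S = R + BᵀPB = [3 0; 0 1] + [34.2500 -17.7500; -17.7500 10.2500] = [37.2500 -17.7500; -17.7500 11.2500]
BᵀPA = [42.7500 34.5000; -20.2500 -16.5000]
K = S⁻¹·BᵀPA = [1.1683 0.9159; 0.0433 -0.0216]
A−BK = [-3.0000 -2.2500; 2.7885 2.1058]
AᵀP(A−BK) = [7.7452 5.9712; 5.9712 4.6082]
P' = Q + AᵀP(A−BK) = [17.7452 2.9712; 2.9712 13.6082]
tr(P') = 31.3534


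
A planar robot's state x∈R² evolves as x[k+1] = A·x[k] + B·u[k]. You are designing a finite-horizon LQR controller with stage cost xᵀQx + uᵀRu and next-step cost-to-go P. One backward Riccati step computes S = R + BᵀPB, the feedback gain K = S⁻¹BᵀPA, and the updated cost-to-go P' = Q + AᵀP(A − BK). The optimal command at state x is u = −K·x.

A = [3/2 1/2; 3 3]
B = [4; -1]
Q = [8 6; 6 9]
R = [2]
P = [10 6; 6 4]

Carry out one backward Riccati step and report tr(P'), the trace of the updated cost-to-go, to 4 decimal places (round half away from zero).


BᵀP = [34.0000 20.0000]
S = R + BᵀPB = [2] + [116.0000] = [118.0000]
BᵀPA = [111.0000 77.0000]
K = S⁻¹·BᵀPA = [0.9407 0.6525]
A−BK = [-2.2627 -2.1102; 3.9407 3.6525]
AᵀP(A−BK) = [8.0847 7.0678; 7.0678 6.2542]
P' = Q + AᵀP(A−BK) = [16.0847 13.0678; 13.0678 15.2542]
tr(P') = 31.3390

31.3390


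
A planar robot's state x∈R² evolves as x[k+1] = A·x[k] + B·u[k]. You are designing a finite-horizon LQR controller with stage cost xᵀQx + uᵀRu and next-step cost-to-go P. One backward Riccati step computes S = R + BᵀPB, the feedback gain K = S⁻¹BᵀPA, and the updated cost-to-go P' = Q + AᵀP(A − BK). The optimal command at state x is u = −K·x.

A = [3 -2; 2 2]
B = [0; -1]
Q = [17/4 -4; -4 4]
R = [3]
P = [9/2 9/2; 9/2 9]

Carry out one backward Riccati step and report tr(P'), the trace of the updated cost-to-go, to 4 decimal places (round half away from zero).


67.3125

BᵀP = [-4.5000 -9.0000]
S = R + BᵀPB = [3] + [9.0000] = [12.0000]
BᵀPA = [-31.5000 -9.0000]
K = S⁻¹·BᵀPA = [-2.6250 -0.7500]
A−BK = [3.0000 -2.0000; -0.6250 1.2500]
AᵀP(A−BK) = [47.8125 -5.6250; -5.6250 11.2500]
P' = Q + AᵀP(A−BK) = [52.0625 -9.6250; -9.6250 15.2500]
tr(P') = 67.3125


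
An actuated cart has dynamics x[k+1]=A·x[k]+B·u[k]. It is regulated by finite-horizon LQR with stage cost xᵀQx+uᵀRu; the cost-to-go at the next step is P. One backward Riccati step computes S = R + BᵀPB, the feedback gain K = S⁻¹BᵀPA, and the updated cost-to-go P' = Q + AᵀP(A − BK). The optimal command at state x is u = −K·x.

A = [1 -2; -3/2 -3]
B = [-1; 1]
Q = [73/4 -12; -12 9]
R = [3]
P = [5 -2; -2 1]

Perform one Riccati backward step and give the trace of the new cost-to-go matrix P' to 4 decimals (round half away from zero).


33.4038

BᵀP = [-7.0000 3.0000]
S = R + BᵀPB = [3] + [10.0000] = [13.0000]
BᵀPA = [-11.5000 5.0000]
K = S⁻¹·BᵀPA = [-0.8846 0.3846]
A−BK = [0.1154 -1.6154; -0.6154 -3.3846]
AᵀP(A−BK) = [3.0769 -1.0769; -1.0769 3.0769]
P' = Q + AᵀP(A−BK) = [21.3269 -13.0769; -13.0769 12.0769]
tr(P') = 33.4038


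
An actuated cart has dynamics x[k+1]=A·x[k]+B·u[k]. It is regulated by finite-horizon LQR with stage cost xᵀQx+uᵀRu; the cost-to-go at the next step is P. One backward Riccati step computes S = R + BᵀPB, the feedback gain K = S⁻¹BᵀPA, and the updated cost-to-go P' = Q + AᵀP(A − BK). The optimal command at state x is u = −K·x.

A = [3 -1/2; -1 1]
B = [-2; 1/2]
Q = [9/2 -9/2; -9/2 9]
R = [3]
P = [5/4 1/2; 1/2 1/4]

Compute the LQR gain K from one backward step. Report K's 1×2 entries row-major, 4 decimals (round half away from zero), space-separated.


-0.8319 0.0354

BᵀP = [-2.2500 -0.8750]
S = R + BᵀPB = [3] + [4.0625] = [7.0625]
BᵀPA = [-5.8750 0.2500]
K = S⁻¹·BᵀPA = [-0.8319 0.0354]
A−BK = [1.3363 -0.4292; -0.5841 0.9823]
AᵀP(A−BK) = [3.6128 -0.1670; -0.1670 0.0537]
P' = Q + AᵀP(A−BK) = [8.1128 -4.6670; -4.6670 9.0537]
tr(P') = 17.1665


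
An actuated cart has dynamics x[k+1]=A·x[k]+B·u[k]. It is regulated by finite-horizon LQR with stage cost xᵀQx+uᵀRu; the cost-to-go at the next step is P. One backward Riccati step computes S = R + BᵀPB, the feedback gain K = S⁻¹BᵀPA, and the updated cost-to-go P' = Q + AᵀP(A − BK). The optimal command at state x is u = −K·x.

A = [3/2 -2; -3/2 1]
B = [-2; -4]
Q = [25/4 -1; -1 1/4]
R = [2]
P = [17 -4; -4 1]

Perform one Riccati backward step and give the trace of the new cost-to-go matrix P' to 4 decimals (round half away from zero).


BᵀP = [-18.0000 4.0000]
S = R + BᵀPB = [2] + [20.0000] = [22.0000]
BᵀPA = [-33.0000 40.0000]
K = S⁻¹·BᵀPA = [-1.5000 1.8182]
A−BK = [-1.5000 1.6364; -7.5000 8.2727]
AᵀP(A−BK) = [9.0000 -10.5000; -10.5000 12.2727]
P' = Q + AᵀP(A−BK) = [15.2500 -11.5000; -11.5000 12.5227]
tr(P') = 27.7727

27.7727


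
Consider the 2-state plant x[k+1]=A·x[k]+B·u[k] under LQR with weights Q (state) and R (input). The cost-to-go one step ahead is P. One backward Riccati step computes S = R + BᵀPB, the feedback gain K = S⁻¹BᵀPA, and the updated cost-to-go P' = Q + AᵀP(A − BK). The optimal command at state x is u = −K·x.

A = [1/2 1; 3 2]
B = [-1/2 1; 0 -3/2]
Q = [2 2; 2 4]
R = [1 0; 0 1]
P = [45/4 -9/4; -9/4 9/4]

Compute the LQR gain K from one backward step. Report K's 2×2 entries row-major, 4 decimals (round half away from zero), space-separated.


BᵀP = [-5.6250 1.1250; 14.6250 -5.6250]
S = R + BᵀPB = [1 0; 0 1] + [2.8125 -7.3125; -7.3125 23.0625] = [3.8125 -7.3125; -7.3125 24.0625]
BᵀPA = [0.5625 -3.3750; -9.5625 3.3750]
K = S⁻¹·BᵀPA = [-1.4737 -1.4773; -0.8452 -0.3087]
A−BK = [0.6084 0.5700; 1.7321 1.5370]
AᵀP(A−BK) = [9.0588 8.0041; 8.0041 7.3058]
P' = Q + AᵀP(A−BK) = [11.0588 10.0041; 10.0041 11.3058]
tr(P') = 22.3646

-1.4737 -1.4773 -0.8452 -0.3087


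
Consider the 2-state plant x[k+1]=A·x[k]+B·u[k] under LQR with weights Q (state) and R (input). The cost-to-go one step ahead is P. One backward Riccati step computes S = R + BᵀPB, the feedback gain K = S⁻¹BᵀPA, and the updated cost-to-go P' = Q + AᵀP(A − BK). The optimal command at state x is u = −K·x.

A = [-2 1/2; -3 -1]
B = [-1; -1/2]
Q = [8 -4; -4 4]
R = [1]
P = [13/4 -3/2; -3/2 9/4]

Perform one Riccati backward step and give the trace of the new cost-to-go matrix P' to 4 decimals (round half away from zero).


BᵀP = [-2.5000 0.3750]
S = R + BᵀPB = [1] + [2.3125] = [3.3125]
BᵀPA = [3.8750 -1.6250]
K = S⁻¹·BᵀPA = [1.1698 -0.4906]
A−BK = [-0.8302 0.0094; -2.4151 -1.2453]
AᵀP(A−BK) = [10.7170 4.6509; 4.6509 3.7653]
P' = Q + AᵀP(A−BK) = [18.7170 0.6509; 0.6509 7.7653]
tr(P') = 26.4823

26.4823


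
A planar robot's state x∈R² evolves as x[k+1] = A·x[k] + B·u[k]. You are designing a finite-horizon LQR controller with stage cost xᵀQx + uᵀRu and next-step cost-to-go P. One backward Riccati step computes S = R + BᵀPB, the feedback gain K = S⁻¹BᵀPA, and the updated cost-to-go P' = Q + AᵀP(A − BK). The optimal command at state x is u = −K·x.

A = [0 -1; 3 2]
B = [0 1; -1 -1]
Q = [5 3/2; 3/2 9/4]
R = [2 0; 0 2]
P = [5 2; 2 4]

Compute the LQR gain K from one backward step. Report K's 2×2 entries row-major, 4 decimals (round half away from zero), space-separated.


-1.8947 -0.7368 -0.3158 -0.7895

BᵀP = [-2.0000 -4.0000; 3.0000 -2.0000]
S = R + BᵀPB = [2 0; 0 2] + [4.0000 2.0000; 2.0000 5.0000] = [6.0000 2.0000; 2.0000 7.0000]
BᵀPA = [-12.0000 -6.0000; -6.0000 -7.0000]
K = S⁻¹·BᵀPA = [-1.8947 -0.7368; -0.3158 -0.7895]
A−BK = [0.3158 -0.2105; 0.7895 0.4737]
AᵀP(A−BK) = [11.3684 4.4211; 4.4211 3.0526]
P' = Q + AᵀP(A−BK) = [16.3684 5.9211; 5.9211 5.3026]
tr(P') = 21.6711


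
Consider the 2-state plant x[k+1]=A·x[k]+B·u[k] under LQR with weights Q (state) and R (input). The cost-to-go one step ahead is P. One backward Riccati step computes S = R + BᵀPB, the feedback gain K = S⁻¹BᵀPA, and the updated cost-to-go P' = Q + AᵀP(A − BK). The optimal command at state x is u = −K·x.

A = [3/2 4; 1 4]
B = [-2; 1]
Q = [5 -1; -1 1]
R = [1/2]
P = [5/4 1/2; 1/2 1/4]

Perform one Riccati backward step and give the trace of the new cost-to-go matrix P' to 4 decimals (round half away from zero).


BᵀP = [-2.0000 -0.7500]
S = R + BᵀPB = [1/2] + [3.2500] = [3.7500]
BᵀPA = [-3.7500 -11.0000]
K = S⁻¹·BᵀPA = [-1.0000 -2.9333]
A−BK = [-0.5000 -1.8667; 2.0000 6.9333]
AᵀP(A−BK) = [0.8125 2.5000; 2.5000 7.7333]
P' = Q + AᵀP(A−BK) = [5.8125 1.5000; 1.5000 8.7333]
tr(P') = 14.5458

14.5458


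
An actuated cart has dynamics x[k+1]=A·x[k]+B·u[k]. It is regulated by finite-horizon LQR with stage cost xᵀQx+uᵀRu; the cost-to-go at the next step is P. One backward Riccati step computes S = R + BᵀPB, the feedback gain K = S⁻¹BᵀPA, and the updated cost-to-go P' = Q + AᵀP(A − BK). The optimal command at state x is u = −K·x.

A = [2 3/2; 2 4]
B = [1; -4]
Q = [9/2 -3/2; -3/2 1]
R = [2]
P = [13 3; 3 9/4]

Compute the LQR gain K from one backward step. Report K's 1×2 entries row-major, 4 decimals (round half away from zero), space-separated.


-0.3704 -0.8333

BᵀP = [1.0000 -6.0000]
S = R + BᵀPB = [2] + [25.0000] = [27.0000]
BᵀPA = [-10.0000 -22.5000]
K = S⁻¹·BᵀPA = [-0.3704 -0.8333]
A−BK = [2.3704 2.3333; 0.5185 0.6667]
AᵀP(A−BK) = [81.2963 81.6667; 81.6667 82.5000]
P' = Q + AᵀP(A−BK) = [85.7963 80.1667; 80.1667 83.5000]
tr(P') = 169.2963


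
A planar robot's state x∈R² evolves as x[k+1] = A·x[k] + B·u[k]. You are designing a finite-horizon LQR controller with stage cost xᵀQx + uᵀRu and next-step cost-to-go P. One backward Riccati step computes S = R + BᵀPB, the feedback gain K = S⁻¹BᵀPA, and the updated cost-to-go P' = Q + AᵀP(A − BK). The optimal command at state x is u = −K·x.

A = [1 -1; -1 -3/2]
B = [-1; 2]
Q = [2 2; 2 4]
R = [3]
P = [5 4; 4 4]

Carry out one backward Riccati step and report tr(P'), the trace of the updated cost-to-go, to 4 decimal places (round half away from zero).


BᵀP = [3.0000 4.0000]
S = R + BᵀPB = [3] + [5.0000] = [8.0000]
BᵀPA = [-1.0000 -9.0000]
K = S⁻¹·BᵀPA = [-0.1250 -1.1250]
A−BK = [0.8750 -2.1250; -0.7500 0.7500]
AᵀP(A−BK) = [0.8750 -2.1250; -2.1250 15.8750]
P' = Q + AᵀP(A−BK) = [2.8750 -0.1250; -0.1250 19.8750]
tr(P') = 22.7500

22.7500


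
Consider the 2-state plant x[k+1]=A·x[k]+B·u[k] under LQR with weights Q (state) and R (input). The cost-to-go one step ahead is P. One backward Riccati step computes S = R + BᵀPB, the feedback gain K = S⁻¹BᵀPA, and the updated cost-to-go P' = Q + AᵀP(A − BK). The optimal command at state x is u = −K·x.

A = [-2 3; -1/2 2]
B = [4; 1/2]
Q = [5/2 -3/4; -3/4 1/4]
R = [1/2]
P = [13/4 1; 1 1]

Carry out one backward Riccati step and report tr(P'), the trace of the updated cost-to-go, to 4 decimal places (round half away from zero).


4.9978

BᵀP = [13.5000 4.5000]
S = R + BᵀPB = [1/2] + [56.2500] = [56.7500]
BᵀPA = [-29.2500 49.5000]
K = S⁻¹·BᵀPA = [-0.5154 0.8722]
A−BK = [0.0617 -0.4890; -0.2423 1.5639]
AᵀP(A−BK) = [0.1740 -0.4868; -0.4868 2.0738]
P' = Q + AᵀP(A−BK) = [2.6740 -1.2368; -1.2368 2.3238]
tr(P') = 4.9978


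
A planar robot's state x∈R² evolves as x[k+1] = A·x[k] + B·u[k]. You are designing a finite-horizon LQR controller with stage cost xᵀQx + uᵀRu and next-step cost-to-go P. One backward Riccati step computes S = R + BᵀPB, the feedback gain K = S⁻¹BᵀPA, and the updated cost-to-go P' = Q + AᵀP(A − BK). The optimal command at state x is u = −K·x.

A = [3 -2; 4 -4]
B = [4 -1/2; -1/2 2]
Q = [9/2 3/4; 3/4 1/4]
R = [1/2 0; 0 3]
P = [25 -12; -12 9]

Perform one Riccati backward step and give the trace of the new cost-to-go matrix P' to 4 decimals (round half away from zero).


BᵀP = [106.0000 -52.5000; -36.5000 24.0000]
S = R + BᵀPB = [1/2 0; 0 3] + [450.2500 -158.0000; -158.0000 66.2500] = [450.7500 -158.0000; -158.0000 69.2500]
BᵀPA = [108.0000 -2.0000; -13.5000 -23.0000]
K = S⁻¹·BᵀPA = [0.8553 -0.6036; 1.7565 -1.7092]
A−BK = [0.4570 -0.4404; 0.9147 -0.8834]
AᵀP(A−BK) = [12.3403 -11.8900; -11.8900 11.4813]
P' = Q + AᵀP(A−BK) = [16.8403 -11.1400; -11.1400 11.7313]
tr(P') = 28.5716

28.5716


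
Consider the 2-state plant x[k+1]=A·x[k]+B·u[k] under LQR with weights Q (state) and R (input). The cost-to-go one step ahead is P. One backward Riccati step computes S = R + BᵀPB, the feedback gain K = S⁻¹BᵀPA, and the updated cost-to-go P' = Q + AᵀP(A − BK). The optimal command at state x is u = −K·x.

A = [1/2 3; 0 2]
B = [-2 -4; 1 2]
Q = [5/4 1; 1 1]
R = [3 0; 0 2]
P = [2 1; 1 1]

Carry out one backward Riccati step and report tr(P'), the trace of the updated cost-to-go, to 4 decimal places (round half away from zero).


14.0461

BᵀP = [-3.0000 -1.0000; -6.0000 -2.0000]
S = R + BᵀPB = [3 0; 0 2] + [5.0000 10.0000; 10.0000 20.0000] = [8.0000 10.0000; 10.0000 22.0000]
BᵀPA = [-1.5000 -11.0000; -3.0000 -22.0000]
K = S⁻¹·BᵀPA = [-0.0395 -0.2895; -0.1184 -0.8684]
A−BK = [-0.0526 -1.0526; 0.2763 4.0263]
AᵀP(A−BK) = [0.0855 0.9605; 0.9605 11.7105]
P' = Q + AᵀP(A−BK) = [1.3355 1.9605; 1.9605 12.7105]
tr(P') = 14.0461


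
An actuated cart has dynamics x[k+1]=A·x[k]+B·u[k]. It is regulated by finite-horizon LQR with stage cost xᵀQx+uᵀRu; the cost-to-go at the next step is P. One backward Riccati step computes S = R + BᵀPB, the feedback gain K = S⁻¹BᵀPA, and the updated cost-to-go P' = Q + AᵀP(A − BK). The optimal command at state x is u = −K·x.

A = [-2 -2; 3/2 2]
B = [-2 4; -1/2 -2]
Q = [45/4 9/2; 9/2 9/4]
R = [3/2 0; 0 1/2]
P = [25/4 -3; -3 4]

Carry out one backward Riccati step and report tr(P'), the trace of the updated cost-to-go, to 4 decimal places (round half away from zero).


14.5757

BᵀP = [-11.0000 4.0000; 31.0000 -20.0000]
S = R + BᵀPB = [3/2 0; 0 1/2] + [20.0000 -52.0000; -52.0000 164.0000] = [21.5000 -52.0000; -52.0000 164.5000]
BᵀPA = [28.0000 30.0000; -92.0000 -102.0000]
K = S⁻¹·BᵀPA = [-0.2137 -0.4431; -0.6268 -0.7601]
A−BK = [0.0799 0.1543; 0.1394 0.2582]
AᵀP(A−BK) = [0.3158 0.4749; 0.4749 0.7598]
P' = Q + AᵀP(A−BK) = [11.5658 4.9749; 4.9749 3.0098]
tr(P') = 14.5757


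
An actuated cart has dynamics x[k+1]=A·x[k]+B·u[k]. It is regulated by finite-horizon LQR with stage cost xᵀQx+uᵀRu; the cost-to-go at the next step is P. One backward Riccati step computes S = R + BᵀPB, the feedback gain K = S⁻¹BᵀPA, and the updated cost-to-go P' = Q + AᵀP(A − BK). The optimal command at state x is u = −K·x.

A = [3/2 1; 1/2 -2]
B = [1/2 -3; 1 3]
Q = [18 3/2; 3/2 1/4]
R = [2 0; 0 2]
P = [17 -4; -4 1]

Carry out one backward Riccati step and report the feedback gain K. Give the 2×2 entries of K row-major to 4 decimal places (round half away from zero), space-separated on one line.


BᵀP = [4.5000 -1.0000; -63.0000 15.0000]
S = R + BᵀPB = [2 0; 0 2] + [1.2500 -16.5000; -16.5000 234.0000] = [3.2500 -16.5000; -16.5000 236.0000]
BᵀPA = [6.2500 6.5000; -87.0000 -93.0000]
K = S⁻¹·BᵀPA = [0.0798 -0.0010; -0.3631 -0.3941]
A−BK = [0.3709 -0.1819; 1.5093 -0.8166]
AᵀP(A−BK) = [0.4146 0.2163; 0.2163 0.3517]
P' = Q + AᵀP(A−BK) = [18.4146 1.7163; 1.7163 0.6017]
tr(P') = 19.0163

0.0798 -0.0010 -0.3631 -0.3941


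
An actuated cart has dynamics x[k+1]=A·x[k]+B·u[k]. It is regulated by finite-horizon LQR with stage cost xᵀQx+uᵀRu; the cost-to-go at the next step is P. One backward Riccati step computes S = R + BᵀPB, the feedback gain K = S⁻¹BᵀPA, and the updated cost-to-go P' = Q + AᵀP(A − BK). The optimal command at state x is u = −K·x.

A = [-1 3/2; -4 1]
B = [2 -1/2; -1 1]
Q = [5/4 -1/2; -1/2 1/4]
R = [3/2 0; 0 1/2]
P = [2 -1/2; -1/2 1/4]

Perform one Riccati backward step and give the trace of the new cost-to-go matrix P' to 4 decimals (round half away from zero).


3.9624

BᵀP = [4.5000 -1.2500; -1.5000 0.5000]
S = R + BᵀPB = [3/2 0; 0 1/2] + [10.2500 -3.5000; -3.5000 1.2500] = [11.7500 -3.5000; -3.5000 1.7500]
BᵀPA = [0.5000 5.5000; -0.5000 -1.7500]
K = S⁻¹·BᵀPA = [-0.1053 0.4211; -0.4962 -0.1579]
A−BK = [-1.0376 0.5789; -3.6090 1.5789]
AᵀP(A−BK) = [1.8045 -0.7895; -0.7895 0.6579]
P' = Q + AᵀP(A−BK) = [3.0545 -1.2895; -1.2895 0.9079]
tr(P') = 3.9624


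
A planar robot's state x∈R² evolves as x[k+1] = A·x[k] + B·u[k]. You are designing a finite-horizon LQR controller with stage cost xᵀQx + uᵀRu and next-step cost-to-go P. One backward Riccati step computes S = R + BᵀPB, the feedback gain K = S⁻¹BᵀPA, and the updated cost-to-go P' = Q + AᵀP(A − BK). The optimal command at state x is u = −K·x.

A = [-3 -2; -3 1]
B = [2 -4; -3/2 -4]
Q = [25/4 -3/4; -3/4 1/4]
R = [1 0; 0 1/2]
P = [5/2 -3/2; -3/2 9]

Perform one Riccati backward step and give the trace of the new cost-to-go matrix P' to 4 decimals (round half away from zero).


7.4923

BᵀP = [7.2500 -16.5000; -4.0000 -30.0000]
S = R + BᵀPB = [1 0; 0 1/2] + [39.2500 37.0000; 37.0000 136.0000] = [40.2500 37.0000; 37.0000 136.5000]
BᵀPA = [27.7500 -31.0000; 102.0000 -22.0000]
K = S⁻¹·BᵀPA = [0.0034 -0.8285; 0.7463 0.0634]
A−BK = [-0.0214 -0.0895; -0.0096 0.0109]
AᵀP(A−BK) = [0.2799 0.0238; 0.0238 0.7124]
P' = Q + AᵀP(A−BK) = [6.5299 -0.7262; -0.7262 0.9624]
tr(P') = 7.4923


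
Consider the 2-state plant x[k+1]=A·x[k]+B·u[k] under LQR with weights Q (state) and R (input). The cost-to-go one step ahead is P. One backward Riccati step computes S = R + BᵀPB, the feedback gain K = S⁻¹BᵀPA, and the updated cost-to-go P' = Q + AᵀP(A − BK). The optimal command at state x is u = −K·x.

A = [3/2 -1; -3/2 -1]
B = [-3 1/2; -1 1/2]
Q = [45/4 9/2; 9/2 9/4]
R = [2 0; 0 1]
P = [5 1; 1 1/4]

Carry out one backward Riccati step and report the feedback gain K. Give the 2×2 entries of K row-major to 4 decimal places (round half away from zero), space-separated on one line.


BᵀP = [-16.0000 -3.2500; 3.0000 0.6250]
S = R + BᵀPB = [2 0; 0 1] + [51.2500 -9.6250; -9.6250 1.8125] = [53.2500 -9.6250; -9.6250 2.8125]
BᵀPA = [-19.1250 19.2500; 3.5625 -3.6250]
K = S⁻¹·BᵀPA = [-0.3414 0.3370; 0.0985 -0.1357]
A−BK = [0.4267 0.0788; -1.8906 -0.5952]
AᵀP(A−BK) = [0.4333 -0.1969; -0.1969 0.2713]
P' = Q + AᵀP(A−BK) = [11.6833 4.3031; 4.3031 2.5213]
tr(P') = 14.2046

-0.3414 0.3370 0.0985 -0.1357


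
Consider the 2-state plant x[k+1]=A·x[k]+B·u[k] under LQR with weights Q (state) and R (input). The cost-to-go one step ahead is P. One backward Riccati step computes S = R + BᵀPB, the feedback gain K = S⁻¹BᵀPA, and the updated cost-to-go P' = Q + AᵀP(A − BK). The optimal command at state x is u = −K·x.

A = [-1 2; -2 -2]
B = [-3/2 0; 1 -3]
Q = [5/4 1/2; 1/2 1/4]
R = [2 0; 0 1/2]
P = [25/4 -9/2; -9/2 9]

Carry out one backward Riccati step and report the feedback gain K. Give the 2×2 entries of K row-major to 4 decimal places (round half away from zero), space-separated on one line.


BᵀP = [-13.8750 15.7500; 13.5000 -27.0000]
S = R + BᵀPB = [2 0; 0 1/2] + [36.5625 -47.2500; -47.2500 81.0000] = [38.5625 -47.2500; -47.2500 81.5000]
BᵀPA = [-17.6250 -59.2500; 40.5000 81.0000]
K = S⁻¹·BᵀPA = [0.5242 -1.1003; 0.8009 0.3559]
A−BK = [-0.2137 0.3495; -0.1217 0.1681]
AᵀP(A−BK) = [1.0549 -1.3089; -1.3089 2.9738]
P' = Q + AᵀP(A−BK) = [2.3049 -0.8089; -0.8089 3.2238]
tr(P') = 5.5287

0.5242 -1.1003 0.8009 0.3559


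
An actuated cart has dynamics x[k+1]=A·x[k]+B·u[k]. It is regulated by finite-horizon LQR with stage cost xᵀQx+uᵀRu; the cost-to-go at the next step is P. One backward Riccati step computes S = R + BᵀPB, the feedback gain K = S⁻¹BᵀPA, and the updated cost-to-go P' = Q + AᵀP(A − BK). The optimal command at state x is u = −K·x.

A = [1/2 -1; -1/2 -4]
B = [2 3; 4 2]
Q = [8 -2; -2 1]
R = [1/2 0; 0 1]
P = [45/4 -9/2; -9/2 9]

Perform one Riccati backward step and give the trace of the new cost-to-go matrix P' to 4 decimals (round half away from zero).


10.1962

BᵀP = [4.5000 27.0000; 24.7500 4.5000]
S = R + BᵀPB = [1/2 0; 0 1] + [117.0000 67.5000; 67.5000 83.2500] = [117.5000 67.5000; 67.5000 84.2500]
BᵀPA = [-11.2500 -112.5000; 10.1250 -42.7500]
K = S⁻¹·BᵀPA = [-0.3053 -1.2338; 0.3648 0.4811]
A−BK = [0.0163 0.0243; -0.0084 -0.0269]
AᵀP(A−BK) = [0.1845 0.3732; 0.3732 1.0117]
P' = Q + AᵀP(A−BK) = [8.1845 -1.6268; -1.6268 2.0117]
tr(P') = 10.1962


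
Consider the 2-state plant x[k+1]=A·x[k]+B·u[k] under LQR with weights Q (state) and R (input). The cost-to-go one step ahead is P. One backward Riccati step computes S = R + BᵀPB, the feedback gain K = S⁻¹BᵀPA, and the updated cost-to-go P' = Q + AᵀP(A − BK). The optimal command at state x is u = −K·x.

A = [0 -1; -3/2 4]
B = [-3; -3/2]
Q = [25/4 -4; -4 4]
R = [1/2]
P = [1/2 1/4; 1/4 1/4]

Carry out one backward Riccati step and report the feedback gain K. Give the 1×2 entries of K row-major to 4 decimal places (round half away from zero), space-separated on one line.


BᵀP = [-1.8750 -1.1250]
S = R + BᵀPB = [1/2] + [7.3125] = [7.8125]
BᵀPA = [1.6875 -2.6250]
K = S⁻¹·BᵀPA = [0.2160 -0.3360]
A−BK = [0.6480 -2.0080; -1.1760 3.4960]
AᵀP(A−BK) = [0.1980 -0.5580; -0.5580 1.6180]
P' = Q + AᵀP(A−BK) = [6.4480 -4.5580; -4.5580 5.6180]
tr(P') = 12.0660

0.2160 -0.3360


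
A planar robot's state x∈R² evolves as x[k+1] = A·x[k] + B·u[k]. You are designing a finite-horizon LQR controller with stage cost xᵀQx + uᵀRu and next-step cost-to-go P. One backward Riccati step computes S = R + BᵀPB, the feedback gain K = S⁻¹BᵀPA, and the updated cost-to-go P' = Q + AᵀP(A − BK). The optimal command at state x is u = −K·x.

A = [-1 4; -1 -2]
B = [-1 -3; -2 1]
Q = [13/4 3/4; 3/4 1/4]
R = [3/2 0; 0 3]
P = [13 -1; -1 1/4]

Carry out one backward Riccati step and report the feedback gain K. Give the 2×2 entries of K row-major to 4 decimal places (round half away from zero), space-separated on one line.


0.2867 -0.3140 0.2150 -1.2355

BᵀP = [-11.0000 0.5000; -40.0000 3.2500]
S = R + BᵀPB = [3/2 0; 0 3] + [10.0000 33.5000; 33.5000 123.2500] = [11.5000 33.5000; 33.5000 126.2500]
BᵀPA = [10.5000 -45.0000; 36.7500 -166.5000]
K = S⁻¹·BᵀPA = [0.2867 -0.3140; 0.2150 -1.2355]
A−BK = [-0.0683 -0.0205; -0.6416 -1.3925]
AᵀP(A−BK) = [0.3379 -0.7986; -0.7986 5.1604]
P' = Q + AᵀP(A−BK) = [3.5879 -0.0486; -0.0486 5.4104]
tr(P') = 8.9983


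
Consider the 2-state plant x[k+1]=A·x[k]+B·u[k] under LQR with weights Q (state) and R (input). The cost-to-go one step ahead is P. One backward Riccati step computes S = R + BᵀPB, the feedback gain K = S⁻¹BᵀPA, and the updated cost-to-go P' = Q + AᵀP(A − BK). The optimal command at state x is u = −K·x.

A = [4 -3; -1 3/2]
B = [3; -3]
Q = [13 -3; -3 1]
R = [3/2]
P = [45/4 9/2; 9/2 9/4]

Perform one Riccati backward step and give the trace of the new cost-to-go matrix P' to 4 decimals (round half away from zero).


BᵀP = [20.2500 6.7500]
S = R + BᵀPB = [3/2] + [40.5000] = [42.0000]
BᵀPA = [74.2500 -50.6250]
K = S⁻¹·BᵀPA = [1.7679 -1.2054]
A−BK = [-1.3036 0.6161; 4.3036 -2.1161]
AᵀP(A−BK) = [14.9866 -8.3772; -8.3772 4.7913]
P' = Q + AᵀP(A−BK) = [27.9866 -11.3772; -11.3772 5.7913]
tr(P') = 33.7779

33.7779


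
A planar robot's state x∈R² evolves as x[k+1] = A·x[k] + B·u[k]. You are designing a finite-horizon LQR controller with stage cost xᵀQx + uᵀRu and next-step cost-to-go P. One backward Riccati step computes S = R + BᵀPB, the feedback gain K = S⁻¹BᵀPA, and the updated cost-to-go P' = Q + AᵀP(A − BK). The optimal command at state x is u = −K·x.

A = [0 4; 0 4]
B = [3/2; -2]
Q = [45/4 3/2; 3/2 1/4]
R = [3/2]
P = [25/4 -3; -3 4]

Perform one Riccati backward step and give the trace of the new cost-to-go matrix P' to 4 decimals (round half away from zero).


76.8317

BᵀP = [15.3750 -12.5000]
S = R + BᵀPB = [3/2] + [48.0625] = [49.5625]
BᵀPA = [0.0000 11.5000]
K = S⁻¹·BᵀPA = [0.0000 0.2320]
A−BK = [0.0000 3.6520; 0.0000 4.4641]
AᵀP(A−BK) = [0.0000 0.0000; 0.0000 65.3317]
P' = Q + AᵀP(A−BK) = [11.2500 1.5000; 1.5000 65.5817]
tr(P') = 76.8317


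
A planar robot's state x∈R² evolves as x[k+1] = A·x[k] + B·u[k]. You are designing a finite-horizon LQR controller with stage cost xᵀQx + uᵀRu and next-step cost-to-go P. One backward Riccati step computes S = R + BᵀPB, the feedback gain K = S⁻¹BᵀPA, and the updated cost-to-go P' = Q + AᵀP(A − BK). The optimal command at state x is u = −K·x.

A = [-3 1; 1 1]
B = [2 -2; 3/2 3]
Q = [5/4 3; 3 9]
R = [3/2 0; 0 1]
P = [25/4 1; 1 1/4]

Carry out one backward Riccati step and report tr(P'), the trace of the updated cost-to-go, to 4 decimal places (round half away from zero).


11.9726

BᵀP = [14.0000 2.3750; -9.5000 -1.2500]
S = R + BᵀPB = [3/2 0; 0 1] + [31.5625 -20.8750; -20.8750 15.2500] = [33.0625 -20.8750; -20.8750 16.2500]
BᵀPA = [-39.6250 16.3750; 27.2500 -10.7500]
K = S⁻¹·BᵀPA = [-0.7395 0.4107; 0.7269 -0.1339]
A−BK = [-0.0671 -0.0893; -0.0714 0.7857]
AᵀP(A−BK) = [1.3878 -0.5759; -0.5759 0.3348]
P' = Q + AᵀP(A−BK) = [2.6378 2.4241; 2.4241 9.3348]
tr(P') = 11.9726


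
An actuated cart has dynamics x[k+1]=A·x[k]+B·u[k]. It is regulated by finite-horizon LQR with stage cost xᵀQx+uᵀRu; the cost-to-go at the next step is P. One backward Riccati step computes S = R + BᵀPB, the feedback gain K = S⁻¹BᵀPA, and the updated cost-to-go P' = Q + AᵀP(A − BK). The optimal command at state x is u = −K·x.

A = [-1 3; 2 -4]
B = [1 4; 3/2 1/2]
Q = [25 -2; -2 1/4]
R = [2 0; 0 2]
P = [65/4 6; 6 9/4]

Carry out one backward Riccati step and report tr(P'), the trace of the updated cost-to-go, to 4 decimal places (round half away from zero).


26.2651

BᵀP = [25.2500 9.3750; 68.0000 25.1250]
S = R + BᵀPB = [2 0; 0 2] + [39.3125 105.6875; 105.6875 284.5625] = [41.3125 105.6875; 105.6875 286.5625]
BᵀPA = [-6.5000 38.2500; -17.7500 103.5000]
K = S⁻¹·BᵀPA = [0.0199 0.0334; -0.0693 0.3488]
A−BK = [-0.7428 1.5712; 2.0048 -4.2246]
AᵀP(A−BK) = [0.1496 -0.3406; -0.3406 0.8655]
P' = Q + AᵀP(A−BK) = [25.1496 -2.3406; -2.3406 1.1155]
tr(P') = 26.2651


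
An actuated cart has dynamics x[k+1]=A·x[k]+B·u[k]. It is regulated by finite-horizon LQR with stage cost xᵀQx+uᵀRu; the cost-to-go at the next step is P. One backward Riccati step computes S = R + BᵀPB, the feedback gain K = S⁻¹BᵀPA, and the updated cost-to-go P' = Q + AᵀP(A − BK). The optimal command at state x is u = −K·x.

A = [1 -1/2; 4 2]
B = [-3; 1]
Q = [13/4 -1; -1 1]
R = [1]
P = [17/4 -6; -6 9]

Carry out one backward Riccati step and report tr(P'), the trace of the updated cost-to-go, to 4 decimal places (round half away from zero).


11.3435

BᵀP = [-18.7500 27.0000]
S = R + BᵀPB = [1] + [83.2500] = [84.2500]
BᵀPA = [89.2500 63.3750]
K = S⁻¹·BᵀPA = [1.0593 0.7522]
A−BK = [4.1780 1.7567; 2.9407 1.2478]
AᵀP(A−BK) = [5.7033 2.7389; 2.7389 1.3902]
P' = Q + AᵀP(A−BK) = [8.9533 1.7389; 1.7389 2.3902]
tr(P') = 11.3435


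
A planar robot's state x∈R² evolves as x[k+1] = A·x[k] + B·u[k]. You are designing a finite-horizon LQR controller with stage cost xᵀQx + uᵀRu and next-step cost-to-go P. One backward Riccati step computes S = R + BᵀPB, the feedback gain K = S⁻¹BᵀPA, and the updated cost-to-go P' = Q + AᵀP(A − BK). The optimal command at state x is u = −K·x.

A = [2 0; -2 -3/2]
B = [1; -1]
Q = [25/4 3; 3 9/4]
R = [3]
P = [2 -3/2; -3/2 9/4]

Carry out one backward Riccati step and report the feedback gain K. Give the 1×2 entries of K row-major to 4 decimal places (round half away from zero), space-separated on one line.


BᵀP = [3.5000 -3.7500]
S = R + BᵀPB = [3] + [7.2500] = [10.2500]
BᵀPA = [14.5000 5.6250]
K = S⁻¹·BᵀPA = [1.4146 0.5488]
A−BK = [0.5854 -0.5488; -0.5854 -0.9512]
AᵀP(A−BK) = [8.4878 3.2927; 3.2927 1.9756]
P' = Q + AᵀP(A−BK) = [14.7378 6.2927; 6.2927 4.2256]
tr(P') = 18.9634

1.4146 0.5488


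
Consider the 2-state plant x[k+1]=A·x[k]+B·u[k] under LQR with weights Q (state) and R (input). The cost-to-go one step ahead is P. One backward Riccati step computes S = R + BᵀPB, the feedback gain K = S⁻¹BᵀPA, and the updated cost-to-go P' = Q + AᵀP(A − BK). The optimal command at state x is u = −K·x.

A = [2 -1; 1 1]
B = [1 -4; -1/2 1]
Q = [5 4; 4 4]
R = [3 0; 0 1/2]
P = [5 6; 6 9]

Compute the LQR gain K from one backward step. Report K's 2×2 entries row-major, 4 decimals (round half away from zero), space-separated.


-0.3821 -0.2032 -1.0960 -0.0559

BᵀP = [2.0000 1.5000; -14.0000 -15.0000]
S = R + BᵀPB = [3 0; 0 1/2] + [1.2500 -6.5000; -6.5000 41.0000] = [4.2500 -6.5000; -6.5000 41.5000]
BᵀPA = [5.5000 -0.5000; -43.0000 -1.0000]
K = S⁻¹·BᵀPA = [-0.3821 -0.2032; -1.0960 -0.0559]
A−BK = [-2.0019 -1.0205; 1.9049 0.9543]
AᵀP(A−BK) = [7.9739 3.7130; 3.7130 1.8425]
P' = Q + AᵀP(A−BK) = [12.9739 7.7130; 7.7130 5.8425]
tr(P') = 18.8164
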